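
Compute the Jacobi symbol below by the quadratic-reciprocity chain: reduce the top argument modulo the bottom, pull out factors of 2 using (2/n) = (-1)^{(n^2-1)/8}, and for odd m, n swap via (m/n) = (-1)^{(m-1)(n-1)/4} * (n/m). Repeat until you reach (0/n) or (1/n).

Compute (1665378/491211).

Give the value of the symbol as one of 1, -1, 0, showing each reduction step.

0

(1665378/491211) = (191745/491211)   [reduce mod 491211]
reciprocity: (191745/491211) = +1·(491211/191745) since 191745 mod 4 = 1, 491211 mod 4 = 3; sign now +1
(491211/191745) = (107721/191745)   [reduce mod 191745]
reciprocity: (107721/191745) = +1·(191745/107721) since 107721 mod 4 = 1, 191745 mod 4 = 1; sign now +1
(191745/107721) = (84024/107721)   [reduce mod 107721]
84024 = 2^3·10503; (2/107721) = +1 since 107721 mod 8 = 1, so (84024/107721) = (+1)^3·(10503/107721); sign now +1
reciprocity: (10503/107721) = +1·(107721/10503) since 10503 mod 4 = 3, 107721 mod 4 = 1; sign now +1
(107721/10503) = (2691/10503)   [reduce mod 10503]
reciprocity: (2691/10503) = -1·(10503/2691) since 2691 mod 4 = 3, 10503 mod 4 = 3; sign now -1
(10503/2691) = (2430/2691)   [reduce mod 2691]
2430 = 2^1·1215; (2/2691) = -1 since 2691 mod 8 = 3, so (2430/2691) = (-1)^1·(1215/2691); sign now +1
reciprocity: (1215/2691) = -1·(2691/1215) since 1215 mod 4 = 3, 2691 mod 4 = 3; sign now -1
(2691/1215) = (261/1215)   [reduce mod 1215]
reciprocity: (261/1215) = +1·(1215/261) since 261 mod 4 = 1, 1215 mod 4 = 3; sign now -1
(1215/261) = (171/261)   [reduce mod 261]
reciprocity: (171/261) = +1·(261/171) since 171 mod 4 = 3, 261 mod 4 = 1; sign now -1
(261/171) = (90/171)   [reduce mod 171]
90 = 2^1·45; (2/171) = -1 since 171 mod 8 = 3, so (90/171) = (-1)^1·(45/171); sign now +1
reciprocity: (45/171) = +1·(171/45) since 45 mod 4 = 1, 171 mod 4 = 3; sign now +1
(171/45) = (36/45)   [reduce mod 45]
36 = 2^2·9; (2/45) = -1 since 45 mod 8 = 5, so (36/45) = (-1)^2·(9/45); sign now +1
reciprocity: (9/45) = +1·(45/9) since 9 mod 4 = 1, 45 mod 4 = 1; sign now +1
(45/9) = (0/9)   [reduce mod 9]
(0/9) = 0   [gcd(a, n) > 1]; final value = 0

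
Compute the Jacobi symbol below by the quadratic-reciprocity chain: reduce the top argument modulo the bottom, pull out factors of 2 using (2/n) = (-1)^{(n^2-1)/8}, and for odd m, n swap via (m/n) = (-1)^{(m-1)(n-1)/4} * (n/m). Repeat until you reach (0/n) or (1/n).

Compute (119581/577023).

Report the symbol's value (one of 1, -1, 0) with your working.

reciprocity: (119581/577023) = +1·(577023/119581) since 119581 mod 4 = 1, 577023 mod 4 = 3; sign now +1
(577023/119581) = (98699/119581)   [reduce mod 119581]
reciprocity: (98699/119581) = +1·(119581/98699) since 98699 mod 4 = 3, 119581 mod 4 = 1; sign now +1
(119581/98699) = (20882/98699)   [reduce mod 98699]
20882 = 2^1·10441; (2/98699) = -1 since 98699 mod 8 = 3, so (20882/98699) = (-1)^1·(10441/98699); sign now -1
reciprocity: (10441/98699) = +1·(98699/10441) since 10441 mod 4 = 1, 98699 mod 4 = 3; sign now -1
(98699/10441) = (4730/10441)   [reduce mod 10441]
4730 = 2^1·2365; (2/10441) = +1 since 10441 mod 8 = 1, so (4730/10441) = (+1)^1·(2365/10441); sign now -1
reciprocity: (2365/10441) = +1·(10441/2365) since 2365 mod 4 = 1, 10441 mod 4 = 1; sign now -1
(10441/2365) = (981/2365)   [reduce mod 2365]
reciprocity: (981/2365) = +1·(2365/981) since 981 mod 4 = 1, 2365 mod 4 = 1; sign now -1
(2365/981) = (403/981)   [reduce mod 981]
reciprocity: (403/981) = +1·(981/403) since 403 mod 4 = 3, 981 mod 4 = 1; sign now -1
(981/403) = (175/403)   [reduce mod 403]
reciprocity: (175/403) = -1·(403/175) since 175 mod 4 = 3, 403 mod 4 = 3; sign now +1
(403/175) = (53/175)   [reduce mod 175]
reciprocity: (53/175) = +1·(175/53) since 53 mod 4 = 1, 175 mod 4 = 3; sign now +1
(175/53) = (16/53)   [reduce mod 53]
16 = 2^4·1; (2/53) = -1 since 53 mod 8 = 5, so (16/53) = (-1)^4·(1/53); sign now +1
(1/53) = 1; final value = sign = +1

1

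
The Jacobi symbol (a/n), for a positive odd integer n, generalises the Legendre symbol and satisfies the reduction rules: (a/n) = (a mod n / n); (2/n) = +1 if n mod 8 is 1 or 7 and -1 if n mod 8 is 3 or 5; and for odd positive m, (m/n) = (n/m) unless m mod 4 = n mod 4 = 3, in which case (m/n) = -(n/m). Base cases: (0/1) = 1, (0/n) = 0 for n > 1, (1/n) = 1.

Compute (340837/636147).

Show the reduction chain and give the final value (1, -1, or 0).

-1

reciprocity: (340837/636147) = +1·(636147/340837) since 340837 mod 4 = 1, 636147 mod 4 = 3; sign now +1
(636147/340837) = (295310/340837)   [reduce mod 340837]
295310 = 2^1·147655; (2/340837) = -1 since 340837 mod 8 = 5, so (295310/340837) = (-1)^1·(147655/340837); sign now -1
reciprocity: (147655/340837) = +1·(340837/147655) since 147655 mod 4 = 3, 340837 mod 4 = 1; sign now -1
(340837/147655) = (45527/147655)   [reduce mod 147655]
reciprocity: (45527/147655) = -1·(147655/45527) since 45527 mod 4 = 3, 147655 mod 4 = 3; sign now +1
(147655/45527) = (11074/45527)   [reduce mod 45527]
11074 = 2^1·5537; (2/45527) = +1 since 45527 mod 8 = 7, so (11074/45527) = (+1)^1·(5537/45527); sign now +1
reciprocity: (5537/45527) = +1·(45527/5537) since 5537 mod 4 = 1, 45527 mod 4 = 3; sign now +1
(45527/5537) = (1231/5537)   [reduce mod 5537]
reciprocity: (1231/5537) = +1·(5537/1231) since 1231 mod 4 = 3, 5537 mod 4 = 1; sign now +1
(5537/1231) = (613/1231)   [reduce mod 1231]
reciprocity: (613/1231) = +1·(1231/613) since 613 mod 4 = 1, 1231 mod 4 = 3; sign now +1
(1231/613) = (5/613)   [reduce mod 613]
reciprocity: (5/613) = +1·(613/5) since 5 mod 4 = 1, 613 mod 4 = 1; sign now +1
(613/5) = (3/5)   [reduce mod 5]
reciprocity: (3/5) = +1·(5/3) since 3 mod 4 = 3, 5 mod 4 = 1; sign now +1
(5/3) = (2/3)   [reduce mod 3]
2 = 2^1·1; (2/3) = -1 since 3 mod 8 = 3, so (2/3) = (-1)^1·(1/3); sign now -1
(1/3) = 1; final value = sign = -1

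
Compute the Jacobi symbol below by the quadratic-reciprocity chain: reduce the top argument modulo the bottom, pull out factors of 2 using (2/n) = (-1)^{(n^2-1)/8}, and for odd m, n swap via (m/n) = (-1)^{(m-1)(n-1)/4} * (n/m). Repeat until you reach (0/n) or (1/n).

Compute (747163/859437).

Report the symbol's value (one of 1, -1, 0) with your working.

1

reciprocity: (747163/859437) = +1·(859437/747163) since 747163 mod 4 = 3, 859437 mod 4 = 1; sign now +1
(859437/747163) = (112274/747163)   [reduce mod 747163]
112274 = 2^1·56137; (2/747163) = -1 since 747163 mod 8 = 3, so (112274/747163) = (-1)^1·(56137/747163); sign now -1
reciprocity: (56137/747163) = +1·(747163/56137) since 56137 mod 4 = 1, 747163 mod 4 = 3; sign now -1
(747163/56137) = (17382/56137)   [reduce mod 56137]
17382 = 2^1·8691; (2/56137) = +1 since 56137 mod 8 = 1, so (17382/56137) = (+1)^1·(8691/56137); sign now -1
reciprocity: (8691/56137) = +1·(56137/8691) since 8691 mod 4 = 3, 56137 mod 4 = 1; sign now -1
(56137/8691) = (3991/8691)   [reduce mod 8691]
reciprocity: (3991/8691) = -1·(8691/3991) since 3991 mod 4 = 3, 8691 mod 4 = 3; sign now +1
(8691/3991) = (709/3991)   [reduce mod 3991]
reciprocity: (709/3991) = +1·(3991/709) since 709 mod 4 = 1, 3991 mod 4 = 3; sign now +1
(3991/709) = (446/709)   [reduce mod 709]
446 = 2^1·223; (2/709) = -1 since 709 mod 8 = 5, so (446/709) = (-1)^1·(223/709); sign now -1
reciprocity: (223/709) = +1·(709/223) since 223 mod 4 = 3, 709 mod 4 = 1; sign now -1
(709/223) = (40/223)   [reduce mod 223]
40 = 2^3·5; (2/223) = +1 since 223 mod 8 = 7, so (40/223) = (+1)^3·(5/223); sign now -1
reciprocity: (5/223) = +1·(223/5) since 5 mod 4 = 1, 223 mod 4 = 3; sign now -1
(223/5) = (3/5)   [reduce mod 5]
reciprocity: (3/5) = +1·(5/3) since 3 mod 4 = 3, 5 mod 4 = 1; sign now -1
(5/3) = (2/3)   [reduce mod 3]
2 = 2^1·1; (2/3) = -1 since 3 mod 8 = 3, so (2/3) = (-1)^1·(1/3); sign now +1
(1/3) = 1; final value = sign = +1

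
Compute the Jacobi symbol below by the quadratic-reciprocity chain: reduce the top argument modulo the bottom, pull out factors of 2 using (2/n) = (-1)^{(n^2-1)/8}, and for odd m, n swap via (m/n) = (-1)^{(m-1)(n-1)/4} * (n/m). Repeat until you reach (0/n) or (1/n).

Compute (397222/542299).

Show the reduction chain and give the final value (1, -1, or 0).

397222 = 2^1·198611; (2/542299) = -1 since 542299 mod 8 = 3, so (397222/542299) = (-1)^1·(198611/542299); sign now -1
reciprocity: (198611/542299) = -1·(542299/198611) since 198611 mod 4 = 3, 542299 mod 4 = 3; sign now +1
(542299/198611) = (145077/198611)   [reduce mod 198611]
reciprocity: (145077/198611) = +1·(198611/145077) since 145077 mod 4 = 1, 198611 mod 4 = 3; sign now +1
(198611/145077) = (53534/145077)   [reduce mod 145077]
53534 = 2^1·26767; (2/145077) = -1 since 145077 mod 8 = 5, so (53534/145077) = (-1)^1·(26767/145077); sign now -1
reciprocity: (26767/145077) = +1·(145077/26767) since 26767 mod 4 = 3, 145077 mod 4 = 1; sign now -1
(145077/26767) = (11242/26767)   [reduce mod 26767]
11242 = 2^1·5621; (2/26767) = +1 since 26767 mod 8 = 7, so (11242/26767) = (+1)^1·(5621/26767); sign now -1
reciprocity: (5621/26767) = +1·(26767/5621) since 5621 mod 4 = 1, 26767 mod 4 = 3; sign now -1
(26767/5621) = (4283/5621)   [reduce mod 5621]
reciprocity: (4283/5621) = +1·(5621/4283) since 4283 mod 4 = 3, 5621 mod 4 = 1; sign now -1
(5621/4283) = (1338/4283)   [reduce mod 4283]
1338 = 2^1·669; (2/4283) = -1 since 4283 mod 8 = 3, so (1338/4283) = (-1)^1·(669/4283); sign now +1
reciprocity: (669/4283) = +1·(4283/669) since 669 mod 4 = 1, 4283 mod 4 = 3; sign now +1
(4283/669) = (269/669)   [reduce mod 669]
reciprocity: (269/669) = +1·(669/269) since 269 mod 4 = 1, 669 mod 4 = 1; sign now +1
(669/269) = (131/269)   [reduce mod 269]
reciprocity: (131/269) = +1·(269/131) since 131 mod 4 = 3, 269 mod 4 = 1; sign now +1
(269/131) = (7/131)   [reduce mod 131]
reciprocity: (7/131) = -1·(131/7) since 7 mod 4 = 3, 131 mod 4 = 3; sign now -1
(131/7) = (5/7)   [reduce mod 7]
reciprocity: (5/7) = +1·(7/5) since 5 mod 4 = 1, 7 mod 4 = 3; sign now -1
(7/5) = (2/5)   [reduce mod 5]
2 = 2^1·1; (2/5) = -1 since 5 mod 8 = 5, so (2/5) = (-1)^1·(1/5); sign now +1
(1/5) = 1; final value = sign = +1

1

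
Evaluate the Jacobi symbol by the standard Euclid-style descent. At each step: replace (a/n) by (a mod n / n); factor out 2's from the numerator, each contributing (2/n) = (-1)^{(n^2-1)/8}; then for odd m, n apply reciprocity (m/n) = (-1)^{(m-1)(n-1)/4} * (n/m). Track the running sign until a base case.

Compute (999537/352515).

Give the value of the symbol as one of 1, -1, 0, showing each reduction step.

(999537/352515): 999537 mod 352515 = 294507, so (999537/352515) = (294507/352515)
flip (294507/352515) -> (352515/294507): both odd, 294507 mod 4 = 3, 352515 mod 4 = 3, so the flip contributes -1; sign now -1
(352515/294507): 352515 mod 294507 = 58008, so (352515/294507) = (58008/294507)
factor out 2^3: 58008 = 2^3·7251; with 294507 mod 8 = 3, (2/294507) = -1; sign now +1; continue with (7251/294507)
flip (7251/294507) -> (294507/7251): both odd, 7251 mod 4 = 3, 294507 mod 4 = 3, so the flip contributes -1; sign now -1
(294507/7251): 294507 mod 7251 = 4467, so (294507/7251) = (4467/7251)
flip (4467/7251) -> (7251/4467): both odd, 4467 mod 4 = 3, 7251 mod 4 = 3, so the flip contributes -1; sign now +1
(7251/4467): 7251 mod 4467 = 2784, so (7251/4467) = (2784/4467)
factor out 2^5: 2784 = 2^5·87; with 4467 mod 8 = 3, (2/4467) = -1; sign now -1; continue with (87/4467)
flip (87/4467) -> (4467/87): both odd, 87 mod 4 = 3, 4467 mod 4 = 3, so the flip contributes -1; sign now +1
(4467/87): 4467 mod 87 = 30, so (4467/87) = (30/87)
factor out 2^1: 30 = 2^1·15; with 87 mod 8 = 7, (2/87) = +1; sign now +1; continue with (15/87)
flip (15/87) -> (87/15): both odd, 15 mod 4 = 3, 87 mod 4 = 3, so the flip contributes -1; sign now -1
(87/15): 87 mod 15 = 12, so (87/15) = (12/15)
factor out 2^2: 12 = 2^2·3; with 15 mod 8 = 7, (2/15) = +1; sign now -1; continue with (3/15)
flip (3/15) -> (15/3): both odd, 3 mod 4 = 3, 15 mod 4 = 3, so the flip contributes -1; sign now +1
(15/3): 15 mod 3 = 0, so (15/3) = (0/3)
reached (0/3); gcd(a, n) > 1, so (0/3) = 0 and the symbol is 0

0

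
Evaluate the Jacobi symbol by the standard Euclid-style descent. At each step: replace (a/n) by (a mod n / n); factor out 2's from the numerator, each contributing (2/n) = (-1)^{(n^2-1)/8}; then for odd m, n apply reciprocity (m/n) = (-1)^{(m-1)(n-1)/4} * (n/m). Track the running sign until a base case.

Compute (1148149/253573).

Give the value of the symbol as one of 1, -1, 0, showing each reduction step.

(1148149/253573) = (133857/253573)   [reduce mod 253573]
reciprocity: (133857/253573) = +1·(253573/133857) since 133857 mod 4 = 1, 253573 mod 4 = 1; sign now +1
(253573/133857) = (119716/133857)   [reduce mod 133857]
119716 = 2^2·29929; (2/133857) = +1 since 133857 mod 8 = 1, so (119716/133857) = (+1)^2·(29929/133857); sign now +1
reciprocity: (29929/133857) = +1·(133857/29929) since 29929 mod 4 = 1, 133857 mod 4 = 1; sign now +1
(133857/29929) = (14141/29929)   [reduce mod 29929]
reciprocity: (14141/29929) = +1·(29929/14141) since 14141 mod 4 = 1, 29929 mod 4 = 1; sign now +1
(29929/14141) = (1647/14141)   [reduce mod 14141]
reciprocity: (1647/14141) = +1·(14141/1647) since 1647 mod 4 = 3, 14141 mod 4 = 1; sign now +1
(14141/1647) = (965/1647)   [reduce mod 1647]
reciprocity: (965/1647) = +1·(1647/965) since 965 mod 4 = 1, 1647 mod 4 = 3; sign now +1
(1647/965) = (682/965)   [reduce mod 965]
682 = 2^1·341; (2/965) = -1 since 965 mod 8 = 5, so (682/965) = (-1)^1·(341/965); sign now -1
reciprocity: (341/965) = +1·(965/341) since 341 mod 4 = 1, 965 mod 4 = 1; sign now -1
(965/341) = (283/341)   [reduce mod 341]
reciprocity: (283/341) = +1·(341/283) since 283 mod 4 = 3, 341 mod 4 = 1; sign now -1
(341/283) = (58/283)   [reduce mod 283]
58 = 2^1·29; (2/283) = -1 since 283 mod 8 = 3, so (58/283) = (-1)^1·(29/283); sign now +1
reciprocity: (29/283) = +1·(283/29) since 29 mod 4 = 1, 283 mod 4 = 3; sign now +1
(283/29) = (22/29)   [reduce mod 29]
22 = 2^1·11; (2/29) = -1 since 29 mod 8 = 5, so (22/29) = (-1)^1·(11/29); sign now -1
reciprocity: (11/29) = +1·(29/11) since 11 mod 4 = 3, 29 mod 4 = 1; sign now -1
(29/11) = (7/11)   [reduce mod 11]
reciprocity: (7/11) = -1·(11/7) since 7 mod 4 = 3, 11 mod 4 = 3; sign now +1
(11/7) = (4/7)   [reduce mod 7]
4 = 2^2·1; (2/7) = +1 since 7 mod 8 = 7, so (4/7) = (+1)^2·(1/7); sign now +1
(1/7) = 1; final value = sign = +1

1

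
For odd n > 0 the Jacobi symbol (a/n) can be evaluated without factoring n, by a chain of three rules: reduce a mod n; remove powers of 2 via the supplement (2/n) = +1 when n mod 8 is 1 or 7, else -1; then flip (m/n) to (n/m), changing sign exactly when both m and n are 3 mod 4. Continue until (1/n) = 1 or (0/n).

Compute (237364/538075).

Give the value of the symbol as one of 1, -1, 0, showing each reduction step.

-1

factor out 2^2: 237364 = 2^2·59341; with 538075 mod 8 = 3, (2/538075) = -1; sign now +1; continue with (59341/538075)
flip (59341/538075) -> (538075/59341): both odd, 59341 mod 4 = 1, 538075 mod 4 = 3, so the flip contributes +1; sign now +1
(538075/59341): 538075 mod 59341 = 4006, so (538075/59341) = (4006/59341)
factor out 2^1: 4006 = 2^1·2003; with 59341 mod 8 = 5, (2/59341) = -1; sign now -1; continue with (2003/59341)
flip (2003/59341) -> (59341/2003): both odd, 2003 mod 4 = 3, 59341 mod 4 = 1, so the flip contributes +1; sign now -1
(59341/2003): 59341 mod 2003 = 1254, so (59341/2003) = (1254/2003)
factor out 2^1: 1254 = 2^1·627; with 2003 mod 8 = 3, (2/2003) = -1; sign now +1; continue with (627/2003)
flip (627/2003) -> (2003/627): both odd, 627 mod 4 = 3, 2003 mod 4 = 3, so the flip contributes -1; sign now -1
(2003/627): 2003 mod 627 = 122, so (2003/627) = (122/627)
factor out 2^1: 122 = 2^1·61; with 627 mod 8 = 3, (2/627) = -1; sign now +1; continue with (61/627)
flip (61/627) -> (627/61): both odd, 61 mod 4 = 1, 627 mod 4 = 3, so the flip contributes +1; sign now +1
(627/61): 627 mod 61 = 17, so (627/61) = (17/61)
flip (17/61) -> (61/17): both odd, 17 mod 4 = 1, 61 mod 4 = 1, so the flip contributes +1; sign now +1
(61/17): 61 mod 17 = 10, so (61/17) = (10/17)
factor out 2^1: 10 = 2^1·5; with 17 mod 8 = 1, (2/17) = +1; sign now +1; continue with (5/17)
flip (5/17) -> (17/5): both odd, 5 mod 4 = 1, 17 mod 4 = 1, so the flip contributes +1; sign now +1
(17/5): 17 mod 5 = 2, so (17/5) = (2/5)
factor out 2^1: 2 = 2^1·1; with 5 mod 8 = 5, (2/5) = -1; sign now -1; continue with (1/5)
reached (1/5) = 1, so the symbol is -1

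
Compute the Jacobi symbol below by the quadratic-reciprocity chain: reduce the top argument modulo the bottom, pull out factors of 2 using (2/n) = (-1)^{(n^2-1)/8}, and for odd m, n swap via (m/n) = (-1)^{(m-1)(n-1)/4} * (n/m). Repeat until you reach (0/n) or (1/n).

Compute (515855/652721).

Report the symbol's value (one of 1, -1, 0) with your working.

flip (515855/652721) -> (652721/515855): both odd, 515855 mod 4 = 3, 652721 mod 4 = 1, so the flip contributes +1; sign now +1
(652721/515855): 652721 mod 515855 = 136866, so (652721/515855) = (136866/515855)
factor out 2^1: 136866 = 2^1·68433; with 515855 mod 8 = 7, (2/515855) = +1; sign now +1; continue with (68433/515855)
flip (68433/515855) -> (515855/68433): both odd, 68433 mod 4 = 1, 515855 mod 4 = 3, so the flip contributes +1; sign now +1
(515855/68433): 515855 mod 68433 = 36824, so (515855/68433) = (36824/68433)
factor out 2^3: 36824 = 2^3·4603; with 68433 mod 8 = 1, (2/68433) = +1; sign now +1; continue with (4603/68433)
flip (4603/68433) -> (68433/4603): both odd, 4603 mod 4 = 3, 68433 mod 4 = 1, so the flip contributes +1; sign now +1
(68433/4603): 68433 mod 4603 = 3991, so (68433/4603) = (3991/4603)
flip (3991/4603) -> (4603/3991): both odd, 3991 mod 4 = 3, 4603 mod 4 = 3, so the flip contributes -1; sign now -1
(4603/3991): 4603 mod 3991 = 612, so (4603/3991) = (612/3991)
factor out 2^2: 612 = 2^2·153; with 3991 mod 8 = 7, (2/3991) = +1; sign now -1; continue with (153/3991)
flip (153/3991) -> (3991/153): both odd, 153 mod 4 = 1, 3991 mod 4 = 3, so the flip contributes +1; sign now -1
(3991/153): 3991 mod 153 = 13, so (3991/153) = (13/153)
flip (13/153) -> (153/13): both odd, 13 mod 4 = 1, 153 mod 4 = 1, so the flip contributes +1; sign now -1
(153/13): 153 mod 13 = 10, so (153/13) = (10/13)
factor out 2^1: 10 = 2^1·5; with 13 mod 8 = 5, (2/13) = -1; sign now +1; continue with (5/13)
flip (5/13) -> (13/5): both odd, 5 mod 4 = 1, 13 mod 4 = 1, so the flip contributes +1; sign now +1
(13/5): 13 mod 5 = 3, so (13/5) = (3/5)
flip (3/5) -> (5/3): both odd, 3 mod 4 = 3, 5 mod 4 = 1, so the flip contributes +1; sign now +1
(5/3): 5 mod 3 = 2, so (5/3) = (2/3)
factor out 2^1: 2 = 2^1·1; with 3 mod 8 = 3, (2/3) = -1; sign now -1; continue with (1/3)
reached (1/3) = 1, so the symbol is -1

-1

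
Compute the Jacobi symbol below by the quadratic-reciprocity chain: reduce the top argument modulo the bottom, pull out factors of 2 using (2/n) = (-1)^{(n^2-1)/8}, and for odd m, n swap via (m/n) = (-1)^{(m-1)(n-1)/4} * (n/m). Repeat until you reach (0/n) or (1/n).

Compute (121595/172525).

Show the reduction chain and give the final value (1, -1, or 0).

0

reciprocity: (121595/172525) = +1·(172525/121595) since 121595 mod 4 = 3, 172525 mod 4 = 1; sign now +1
(172525/121595) = (50930/121595)   [reduce mod 121595]
50930 = 2^1·25465; (2/121595) = -1 since 121595 mod 8 = 3, so (50930/121595) = (-1)^1·(25465/121595); sign now -1
reciprocity: (25465/121595) = +1·(121595/25465) since 25465 mod 4 = 1, 121595 mod 4 = 3; sign now -1
(121595/25465) = (19735/25465)   [reduce mod 25465]
reciprocity: (19735/25465) = +1·(25465/19735) since 19735 mod 4 = 3, 25465 mod 4 = 1; sign now -1
(25465/19735) = (5730/19735)   [reduce mod 19735]
5730 = 2^1·2865; (2/19735) = +1 since 19735 mod 8 = 7, so (5730/19735) = (+1)^1·(2865/19735); sign now -1
reciprocity: (2865/19735) = +1·(19735/2865) since 2865 mod 4 = 1, 19735 mod 4 = 3; sign now -1
(19735/2865) = (2545/2865)   [reduce mod 2865]
reciprocity: (2545/2865) = +1·(2865/2545) since 2545 mod 4 = 1, 2865 mod 4 = 1; sign now -1
(2865/2545) = (320/2545)   [reduce mod 2545]
320 = 2^6·5; (2/2545) = +1 since 2545 mod 8 = 1, so (320/2545) = (+1)^6·(5/2545); sign now -1
reciprocity: (5/2545) = +1·(2545/5) since 5 mod 4 = 1, 2545 mod 4 = 1; sign now -1
(2545/5) = (0/5)   [reduce mod 5]
(0/5) = 0   [gcd(a, n) > 1]; final value = 0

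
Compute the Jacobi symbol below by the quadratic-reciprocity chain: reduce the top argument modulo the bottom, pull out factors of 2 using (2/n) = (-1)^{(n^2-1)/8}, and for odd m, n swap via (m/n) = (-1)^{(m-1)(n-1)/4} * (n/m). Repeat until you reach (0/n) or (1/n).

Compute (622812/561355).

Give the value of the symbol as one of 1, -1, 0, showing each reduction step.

(622812/561355): 622812 mod 561355 = 61457, so (622812/561355) = (61457/561355)
flip (61457/561355) -> (561355/61457): both odd, 61457 mod 4 = 1, 561355 mod 4 = 3, so the flip contributes +1; sign now +1
(561355/61457): 561355 mod 61457 = 8242, so (561355/61457) = (8242/61457)
factor out 2^1: 8242 = 2^1·4121; with 61457 mod 8 = 1, (2/61457) = +1; sign now +1; continue with (4121/61457)
flip (4121/61457) -> (61457/4121): both odd, 4121 mod 4 = 1, 61457 mod 4 = 1, so the flip contributes +1; sign now +1
(61457/4121): 61457 mod 4121 = 3763, so (61457/4121) = (3763/4121)
flip (3763/4121) -> (4121/3763): both odd, 3763 mod 4 = 3, 4121 mod 4 = 1, so the flip contributes +1; sign now +1
(4121/3763): 4121 mod 3763 = 358, so (4121/3763) = (358/3763)
factor out 2^1: 358 = 2^1·179; with 3763 mod 8 = 3, (2/3763) = -1; sign now -1; continue with (179/3763)
flip (179/3763) -> (3763/179): both odd, 179 mod 4 = 3, 3763 mod 4 = 3, so the flip contributes -1; sign now +1
(3763/179): 3763 mod 179 = 4, so (3763/179) = (4/179)
factor out 2^2: 4 = 2^2·1; with 179 mod 8 = 3, (2/179) = -1; sign now +1; continue with (1/179)
reached (1/179) = 1, so the symbol is +1

1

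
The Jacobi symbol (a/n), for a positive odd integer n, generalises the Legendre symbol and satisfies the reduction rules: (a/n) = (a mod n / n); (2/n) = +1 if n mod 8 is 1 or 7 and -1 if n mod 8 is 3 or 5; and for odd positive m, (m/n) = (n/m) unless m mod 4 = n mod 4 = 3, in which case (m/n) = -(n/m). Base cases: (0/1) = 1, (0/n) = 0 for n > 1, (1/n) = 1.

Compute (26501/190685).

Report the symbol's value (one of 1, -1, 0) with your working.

1

reciprocity: (26501/190685) = +1·(190685/26501) since 26501 mod 4 = 1, 190685 mod 4 = 1; sign now +1
(190685/26501) = (5178/26501)   [reduce mod 26501]
5178 = 2^1·2589; (2/26501) = -1 since 26501 mod 8 = 5, so (5178/26501) = (-1)^1·(2589/26501); sign now -1
reciprocity: (2589/26501) = +1·(26501/2589) since 2589 mod 4 = 1, 26501 mod 4 = 1; sign now -1
(26501/2589) = (611/2589)   [reduce mod 2589]
reciprocity: (611/2589) = +1·(2589/611) since 611 mod 4 = 3, 2589 mod 4 = 1; sign now -1
(2589/611) = (145/611)   [reduce mod 611]
reciprocity: (145/611) = +1·(611/145) since 145 mod 4 = 1, 611 mod 4 = 3; sign now -1
(611/145) = (31/145)   [reduce mod 145]
reciprocity: (31/145) = +1·(145/31) since 31 mod 4 = 3, 145 mod 4 = 1; sign now -1
(145/31) = (21/31)   [reduce mod 31]
reciprocity: (21/31) = +1·(31/21) since 21 mod 4 = 1, 31 mod 4 = 3; sign now -1
(31/21) = (10/21)   [reduce mod 21]
10 = 2^1·5; (2/21) = -1 since 21 mod 8 = 5, so (10/21) = (-1)^1·(5/21); sign now +1
reciprocity: (5/21) = +1·(21/5) since 5 mod 4 = 1, 21 mod 4 = 1; sign now +1
(21/5) = (1/5)   [reduce mod 5]
(1/5) = 1; final value = sign = +1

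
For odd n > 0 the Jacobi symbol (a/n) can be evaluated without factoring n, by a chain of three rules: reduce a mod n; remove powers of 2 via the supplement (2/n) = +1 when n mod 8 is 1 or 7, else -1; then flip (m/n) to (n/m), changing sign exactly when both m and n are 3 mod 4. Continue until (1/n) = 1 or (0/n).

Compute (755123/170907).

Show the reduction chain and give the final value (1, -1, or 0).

(755123/170907): 755123 mod 170907 = 71495, so (755123/170907) = (71495/170907)
flip (71495/170907) -> (170907/71495): both odd, 71495 mod 4 = 3, 170907 mod 4 = 3, so the flip contributes -1; sign now -1
(170907/71495): 170907 mod 71495 = 27917, so (170907/71495) = (27917/71495)
flip (27917/71495) -> (71495/27917): both odd, 27917 mod 4 = 1, 71495 mod 4 = 3, so the flip contributes +1; sign now -1
(71495/27917): 71495 mod 27917 = 15661, so (71495/27917) = (15661/27917)
flip (15661/27917) -> (27917/15661): both odd, 15661 mod 4 = 1, 27917 mod 4 = 1, so the flip contributes +1; sign now -1
(27917/15661): 27917 mod 15661 = 12256, so (27917/15661) = (12256/15661)
factor out 2^5: 12256 = 2^5·383; with 15661 mod 8 = 5, (2/15661) = -1; sign now +1; continue with (383/15661)
flip (383/15661) -> (15661/383): both odd, 383 mod 4 = 3, 15661 mod 4 = 1, so the flip contributes +1; sign now +1
(15661/383): 15661 mod 383 = 341, so (15661/383) = (341/383)
flip (341/383) -> (383/341): both odd, 341 mod 4 = 1, 383 mod 4 = 3, so the flip contributes +1; sign now +1
(383/341): 383 mod 341 = 42, so (383/341) = (42/341)
factor out 2^1: 42 = 2^1·21; with 341 mod 8 = 5, (2/341) = -1; sign now -1; continue with (21/341)
flip (21/341) -> (341/21): both odd, 21 mod 4 = 1, 341 mod 4 = 1, so the flip contributes +1; sign now -1
(341/21): 341 mod 21 = 5, so (341/21) = (5/21)
flip (5/21) -> (21/5): both odd, 5 mod 4 = 1, 21 mod 4 = 1, so the flip contributes +1; sign now -1
(21/5): 21 mod 5 = 1, so (21/5) = (1/5)
reached (1/5) = 1, so the symbol is -1

-1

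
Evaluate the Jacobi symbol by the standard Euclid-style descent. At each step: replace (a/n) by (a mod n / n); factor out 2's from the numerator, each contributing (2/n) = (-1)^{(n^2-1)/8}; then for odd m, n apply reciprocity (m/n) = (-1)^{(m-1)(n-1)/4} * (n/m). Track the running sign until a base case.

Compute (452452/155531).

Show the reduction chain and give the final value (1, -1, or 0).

-1

(452452/155531) = (141390/155531)   [reduce mod 155531]
141390 = 2^1·70695; (2/155531) = -1 since 155531 mod 8 = 3, so (141390/155531) = (-1)^1·(70695/155531); sign now -1
reciprocity: (70695/155531) = -1·(155531/70695) since 70695 mod 4 = 3, 155531 mod 4 = 3; sign now +1
(155531/70695) = (14141/70695)   [reduce mod 70695]
reciprocity: (14141/70695) = +1·(70695/14141) since 14141 mod 4 = 1, 70695 mod 4 = 3; sign now +1
(70695/14141) = (14131/14141)   [reduce mod 14141]
reciprocity: (14131/14141) = +1·(14141/14131) since 14131 mod 4 = 3, 14141 mod 4 = 1; sign now +1
(14141/14131) = (10/14131)   [reduce mod 14131]
10 = 2^1·5; (2/14131) = -1 since 14131 mod 8 = 3, so (10/14131) = (-1)^1·(5/14131); sign now -1
reciprocity: (5/14131) = +1·(14131/5) since 5 mod 4 = 1, 14131 mod 4 = 3; sign now -1
(14131/5) = (1/5)   [reduce mod 5]
(1/5) = 1; final value = sign = -1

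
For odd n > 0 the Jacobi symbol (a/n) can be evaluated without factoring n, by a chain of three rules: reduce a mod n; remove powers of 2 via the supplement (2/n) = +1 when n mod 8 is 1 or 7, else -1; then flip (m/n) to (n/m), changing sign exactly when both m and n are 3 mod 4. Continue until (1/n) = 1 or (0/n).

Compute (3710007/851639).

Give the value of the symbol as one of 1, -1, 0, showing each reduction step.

-1

(3710007/851639): 3710007 mod 851639 = 303451, so (3710007/851639) = (303451/851639)
flip (303451/851639) -> (851639/303451): both odd, 303451 mod 4 = 3, 851639 mod 4 = 3, so the flip contributes -1; sign now -1
(851639/303451): 851639 mod 303451 = 244737, so (851639/303451) = (244737/303451)
flip (244737/303451) -> (303451/244737): both odd, 244737 mod 4 = 1, 303451 mod 4 = 3, so the flip contributes +1; sign now -1
(303451/244737): 303451 mod 244737 = 58714, so (303451/244737) = (58714/244737)
factor out 2^1: 58714 = 2^1·29357; with 244737 mod 8 = 1, (2/244737) = +1; sign now -1; continue with (29357/244737)
flip (29357/244737) -> (244737/29357): both odd, 29357 mod 4 = 1, 244737 mod 4 = 1, so the flip contributes +1; sign now -1
(244737/29357): 244737 mod 29357 = 9881, so (244737/29357) = (9881/29357)
flip (9881/29357) -> (29357/9881): both odd, 9881 mod 4 = 1, 29357 mod 4 = 1, so the flip contributes +1; sign now -1
(29357/9881): 29357 mod 9881 = 9595, so (29357/9881) = (9595/9881)
flip (9595/9881) -> (9881/9595): both odd, 9595 mod 4 = 3, 9881 mod 4 = 1, so the flip contributes +1; sign now -1
(9881/9595): 9881 mod 9595 = 286, so (9881/9595) = (286/9595)
factor out 2^1: 286 = 2^1·143; with 9595 mod 8 = 3, (2/9595) = -1; sign now +1; continue with (143/9595)
flip (143/9595) -> (9595/143): both odd, 143 mod 4 = 3, 9595 mod 4 = 3, so the flip contributes -1; sign now -1
(9595/143): 9595 mod 143 = 14, so (9595/143) = (14/143)
factor out 2^1: 14 = 2^1·7; with 143 mod 8 = 7, (2/143) = +1; sign now -1; continue with (7/143)
flip (7/143) -> (143/7): both odd, 7 mod 4 = 3, 143 mod 4 = 3, so the flip contributes -1; sign now +1
(143/7): 143 mod 7 = 3, so (143/7) = (3/7)
flip (3/7) -> (7/3): both odd, 3 mod 4 = 3, 7 mod 4 = 3, so the flip contributes -1; sign now -1
(7/3): 7 mod 3 = 1, so (7/3) = (1/3)
reached (1/3) = 1, so the symbol is -1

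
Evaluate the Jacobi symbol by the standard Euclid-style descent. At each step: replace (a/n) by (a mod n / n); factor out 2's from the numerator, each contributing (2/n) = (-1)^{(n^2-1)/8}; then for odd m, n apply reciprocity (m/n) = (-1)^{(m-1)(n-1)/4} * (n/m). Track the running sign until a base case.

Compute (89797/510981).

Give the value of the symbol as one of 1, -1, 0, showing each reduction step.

-1

reciprocity: (89797/510981) = +1·(510981/89797) since 89797 mod 4 = 1, 510981 mod 4 = 1; sign now +1
(510981/89797) = (61996/89797)   [reduce mod 89797]
61996 = 2^2·15499; (2/89797) = -1 since 89797 mod 8 = 5, so (61996/89797) = (-1)^2·(15499/89797); sign now +1
reciprocity: (15499/89797) = +1·(89797/15499) since 15499 mod 4 = 3, 89797 mod 4 = 1; sign now +1
(89797/15499) = (12302/15499)   [reduce mod 15499]
12302 = 2^1·6151; (2/15499) = -1 since 15499 mod 8 = 3, so (12302/15499) = (-1)^1·(6151/15499); sign now -1
reciprocity: (6151/15499) = -1·(15499/6151) since 6151 mod 4 = 3, 15499 mod 4 = 3; sign now +1
(15499/6151) = (3197/6151)   [reduce mod 6151]
reciprocity: (3197/6151) = +1·(6151/3197) since 3197 mod 4 = 1, 6151 mod 4 = 3; sign now +1
(6151/3197) = (2954/3197)   [reduce mod 3197]
2954 = 2^1·1477; (2/3197) = -1 since 3197 mod 8 = 5, so (2954/3197) = (-1)^1·(1477/3197); sign now -1
reciprocity: (1477/3197) = +1·(3197/1477) since 1477 mod 4 = 1, 3197 mod 4 = 1; sign now -1
(3197/1477) = (243/1477)   [reduce mod 1477]
reciprocity: (243/1477) = +1·(1477/243) since 243 mod 4 = 3, 1477 mod 4 = 1; sign now -1
(1477/243) = (19/243)   [reduce mod 243]
reciprocity: (19/243) = -1·(243/19) since 19 mod 4 = 3, 243 mod 4 = 3; sign now +1
(243/19) = (15/19)   [reduce mod 19]
reciprocity: (15/19) = -1·(19/15) since 15 mod 4 = 3, 19 mod 4 = 3; sign now -1
(19/15) = (4/15)   [reduce mod 15]
4 = 2^2·1; (2/15) = +1 since 15 mod 8 = 7, so (4/15) = (+1)^2·(1/15); sign now -1
(1/15) = 1; final value = sign = -1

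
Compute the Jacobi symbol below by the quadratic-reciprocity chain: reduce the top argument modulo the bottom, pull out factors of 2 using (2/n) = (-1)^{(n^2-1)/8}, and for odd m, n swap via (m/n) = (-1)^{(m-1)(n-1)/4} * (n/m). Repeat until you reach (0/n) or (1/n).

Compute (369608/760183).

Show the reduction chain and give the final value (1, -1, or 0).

-1

369608 = 2^3·46201; (2/760183) = +1 since 760183 mod 8 = 7, so (369608/760183) = (+1)^3·(46201/760183); sign now +1
reciprocity: (46201/760183) = +1·(760183/46201) since 46201 mod 4 = 1, 760183 mod 4 = 3; sign now +1
(760183/46201) = (20967/46201)   [reduce mod 46201]
reciprocity: (20967/46201) = +1·(46201/20967) since 20967 mod 4 = 3, 46201 mod 4 = 1; sign now +1
(46201/20967) = (4267/20967)   [reduce mod 20967]
reciprocity: (4267/20967) = -1·(20967/4267) since 4267 mod 4 = 3, 20967 mod 4 = 3; sign now -1
(20967/4267) = (3899/4267)   [reduce mod 4267]
reciprocity: (3899/4267) = -1·(4267/3899) since 3899 mod 4 = 3, 4267 mod 4 = 3; sign now +1
(4267/3899) = (368/3899)   [reduce mod 3899]
368 = 2^4·23; (2/3899) = -1 since 3899 mod 8 = 3, so (368/3899) = (-1)^4·(23/3899); sign now +1
reciprocity: (23/3899) = -1·(3899/23) since 23 mod 4 = 3, 3899 mod 4 = 3; sign now -1
(3899/23) = (12/23)   [reduce mod 23]
12 = 2^2·3; (2/23) = +1 since 23 mod 8 = 7, so (12/23) = (+1)^2·(3/23); sign now -1
reciprocity: (3/23) = -1·(23/3) since 3 mod 4 = 3, 23 mod 4 = 3; sign now +1
(23/3) = (2/3)   [reduce mod 3]
2 = 2^1·1; (2/3) = -1 since 3 mod 8 = 3, so (2/3) = (-1)^1·(1/3); sign now -1
(1/3) = 1; final value = sign = -1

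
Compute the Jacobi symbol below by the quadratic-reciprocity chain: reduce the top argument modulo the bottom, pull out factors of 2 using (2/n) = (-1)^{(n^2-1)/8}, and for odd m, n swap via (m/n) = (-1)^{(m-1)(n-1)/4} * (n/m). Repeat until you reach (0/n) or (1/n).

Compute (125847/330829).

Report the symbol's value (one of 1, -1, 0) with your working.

-1

flip (125847/330829) -> (330829/125847): both odd, 125847 mod 4 = 3, 330829 mod 4 = 1, so the flip contributes +1; sign now +1
(330829/125847): 330829 mod 125847 = 79135, so (330829/125847) = (79135/125847)
flip (79135/125847) -> (125847/79135): both odd, 79135 mod 4 = 3, 125847 mod 4 = 3, so the flip contributes -1; sign now -1
(125847/79135): 125847 mod 79135 = 46712, so (125847/79135) = (46712/79135)
factor out 2^3: 46712 = 2^3·5839; with 79135 mod 8 = 7, (2/79135) = +1; sign now -1; continue with (5839/79135)
flip (5839/79135) -> (79135/5839): both odd, 5839 mod 4 = 3, 79135 mod 4 = 3, so the flip contributes -1; sign now +1
(79135/5839): 79135 mod 5839 = 3228, so (79135/5839) = (3228/5839)
factor out 2^2: 3228 = 2^2·807; with 5839 mod 8 = 7, (2/5839) = +1; sign now +1; continue with (807/5839)
flip (807/5839) -> (5839/807): both odd, 807 mod 4 = 3, 5839 mod 4 = 3, so the flip contributes -1; sign now -1
(5839/807): 5839 mod 807 = 190, so (5839/807) = (190/807)
factor out 2^1: 190 = 2^1·95; with 807 mod 8 = 7, (2/807) = +1; sign now -1; continue with (95/807)
flip (95/807) -> (807/95): both odd, 95 mod 4 = 3, 807 mod 4 = 3, so the flip contributes -1; sign now +1
(807/95): 807 mod 95 = 47, so (807/95) = (47/95)
flip (47/95) -> (95/47): both odd, 47 mod 4 = 3, 95 mod 4 = 3, so the flip contributes -1; sign now -1
(95/47): 95 mod 47 = 1, so (95/47) = (1/47)
reached (1/47) = 1, so the symbol is -1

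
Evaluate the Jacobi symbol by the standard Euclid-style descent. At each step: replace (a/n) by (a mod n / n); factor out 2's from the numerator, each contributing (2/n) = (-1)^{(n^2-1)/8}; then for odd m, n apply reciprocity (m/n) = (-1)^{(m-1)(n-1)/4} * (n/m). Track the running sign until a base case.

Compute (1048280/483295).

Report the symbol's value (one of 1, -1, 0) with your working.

0

(1048280/483295) = (81690/483295)   [reduce mod 483295]
81690 = 2^1·40845; (2/483295) = +1 since 483295 mod 8 = 7, so (81690/483295) = (+1)^1·(40845/483295); sign now +1
reciprocity: (40845/483295) = +1·(483295/40845) since 40845 mod 4 = 1, 483295 mod 4 = 3; sign now +1
(483295/40845) = (34000/40845)   [reduce mod 40845]
34000 = 2^4·2125; (2/40845) = -1 since 40845 mod 8 = 5, so (34000/40845) = (-1)^4·(2125/40845); sign now +1
reciprocity: (2125/40845) = +1·(40845/2125) since 2125 mod 4 = 1, 40845 mod 4 = 1; sign now +1
(40845/2125) = (470/2125)   [reduce mod 2125]
470 = 2^1·235; (2/2125) = -1 since 2125 mod 8 = 5, so (470/2125) = (-1)^1·(235/2125); sign now -1
reciprocity: (235/2125) = +1·(2125/235) since 235 mod 4 = 3, 2125 mod 4 = 1; sign now -1
(2125/235) = (10/235)   [reduce mod 235]
10 = 2^1·5; (2/235) = -1 since 235 mod 8 = 3, so (10/235) = (-1)^1·(5/235); sign now +1
reciprocity: (5/235) = +1·(235/5) since 5 mod 4 = 1, 235 mod 4 = 3; sign now +1
(235/5) = (0/5)   [reduce mod 5]
(0/5) = 0   [gcd(a, n) > 1]; final value = 0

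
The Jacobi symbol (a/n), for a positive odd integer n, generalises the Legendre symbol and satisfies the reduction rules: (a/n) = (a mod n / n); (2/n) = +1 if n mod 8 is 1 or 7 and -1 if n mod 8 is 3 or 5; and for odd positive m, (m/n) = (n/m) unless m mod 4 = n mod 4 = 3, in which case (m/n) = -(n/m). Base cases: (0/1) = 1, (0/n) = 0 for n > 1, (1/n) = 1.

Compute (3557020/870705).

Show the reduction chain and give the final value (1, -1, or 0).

0

(3557020/870705): 3557020 mod 870705 = 74200, so (3557020/870705) = (74200/870705)
factor out 2^3: 74200 = 2^3·9275; with 870705 mod 8 = 1, (2/870705) = +1; sign now +1; continue with (9275/870705)
flip (9275/870705) -> (870705/9275): both odd, 9275 mod 4 = 3, 870705 mod 4 = 1, so the flip contributes +1; sign now +1
(870705/9275): 870705 mod 9275 = 8130, so (870705/9275) = (8130/9275)
factor out 2^1: 8130 = 2^1·4065; with 9275 mod 8 = 3, (2/9275) = -1; sign now -1; continue with (4065/9275)
flip (4065/9275) -> (9275/4065): both odd, 4065 mod 4 = 1, 9275 mod 4 = 3, so the flip contributes +1; sign now -1
(9275/4065): 9275 mod 4065 = 1145, so (9275/4065) = (1145/4065)
flip (1145/4065) -> (4065/1145): both odd, 1145 mod 4 = 1, 4065 mod 4 = 1, so the flip contributes +1; sign now -1
(4065/1145): 4065 mod 1145 = 630, so (4065/1145) = (630/1145)
factor out 2^1: 630 = 2^1·315; with 1145 mod 8 = 1, (2/1145) = +1; sign now -1; continue with (315/1145)
flip (315/1145) -> (1145/315): both odd, 315 mod 4 = 3, 1145 mod 4 = 1, so the flip contributes +1; sign now -1
(1145/315): 1145 mod 315 = 200, so (1145/315) = (200/315)
factor out 2^3: 200 = 2^3·25; with 315 mod 8 = 3, (2/315) = -1; sign now +1; continue with (25/315)
flip (25/315) -> (315/25): both odd, 25 mod 4 = 1, 315 mod 4 = 3, so the flip contributes +1; sign now +1
(315/25): 315 mod 25 = 15, so (315/25) = (15/25)
flip (15/25) -> (25/15): both odd, 15 mod 4 = 3, 25 mod 4 = 1, so the flip contributes +1; sign now +1
(25/15): 25 mod 15 = 10, so (25/15) = (10/15)
factor out 2^1: 10 = 2^1·5; with 15 mod 8 = 7, (2/15) = +1; sign now +1; continue with (5/15)
flip (5/15) -> (15/5): both odd, 5 mod 4 = 1, 15 mod 4 = 3, so the flip contributes +1; sign now +1
(15/5): 15 mod 5 = 0, so (15/5) = (0/5)
reached (0/5); gcd(a, n) > 1, so (0/5) = 0 and the symbol is 0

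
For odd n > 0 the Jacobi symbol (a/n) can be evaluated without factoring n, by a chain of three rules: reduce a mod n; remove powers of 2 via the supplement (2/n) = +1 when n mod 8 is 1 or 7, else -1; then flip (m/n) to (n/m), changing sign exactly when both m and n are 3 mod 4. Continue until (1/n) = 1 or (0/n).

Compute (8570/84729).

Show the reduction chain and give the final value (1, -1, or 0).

factor out 2^1: 8570 = 2^1·4285; with 84729 mod 8 = 1, (2/84729) = +1; sign now +1; continue with (4285/84729)
flip (4285/84729) -> (84729/4285): both odd, 4285 mod 4 = 1, 84729 mod 4 = 1, so the flip contributes +1; sign now +1
(84729/4285): 84729 mod 4285 = 3314, so (84729/4285) = (3314/4285)
factor out 2^1: 3314 = 2^1·1657; with 4285 mod 8 = 5, (2/4285) = -1; sign now -1; continue with (1657/4285)
flip (1657/4285) -> (4285/1657): both odd, 1657 mod 4 = 1, 4285 mod 4 = 1, so the flip contributes +1; sign now -1
(4285/1657): 4285 mod 1657 = 971, so (4285/1657) = (971/1657)
flip (971/1657) -> (1657/971): both odd, 971 mod 4 = 3, 1657 mod 4 = 1, so the flip contributes +1; sign now -1
(1657/971): 1657 mod 971 = 686, so (1657/971) = (686/971)
factor out 2^1: 686 = 2^1·343; with 971 mod 8 = 3, (2/971) = -1; sign now +1; continue with (343/971)
flip (343/971) -> (971/343): both odd, 343 mod 4 = 3, 971 mod 4 = 3, so the flip contributes -1; sign now -1
(971/343): 971 mod 343 = 285, so (971/343) = (285/343)
flip (285/343) -> (343/285): both odd, 285 mod 4 = 1, 343 mod 4 = 3, so the flip contributes +1; sign now -1
(343/285): 343 mod 285 = 58, so (343/285) = (58/285)
factor out 2^1: 58 = 2^1·29; with 285 mod 8 = 5, (2/285) = -1; sign now +1; continue with (29/285)
flip (29/285) -> (285/29): both odd, 29 mod 4 = 1, 285 mod 4 = 1, so the flip contributes +1; sign now +1
(285/29): 285 mod 29 = 24, so (285/29) = (24/29)
factor out 2^3: 24 = 2^3·3; with 29 mod 8 = 5, (2/29) = -1; sign now -1; continue with (3/29)
flip (3/29) -> (29/3): both odd, 3 mod 4 = 3, 29 mod 4 = 1, so the flip contributes +1; sign now -1
(29/3): 29 mod 3 = 2, so (29/3) = (2/3)
factor out 2^1: 2 = 2^1·1; with 3 mod 8 = 3, (2/3) = -1; sign now +1; continue with (1/3)
reached (1/3) = 1, so the symbol is +1

1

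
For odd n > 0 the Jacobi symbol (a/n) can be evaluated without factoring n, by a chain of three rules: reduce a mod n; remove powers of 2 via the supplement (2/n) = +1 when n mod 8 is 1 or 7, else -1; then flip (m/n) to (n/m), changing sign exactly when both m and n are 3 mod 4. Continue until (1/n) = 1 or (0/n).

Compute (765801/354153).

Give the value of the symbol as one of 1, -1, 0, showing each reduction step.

0

(765801/354153): 765801 mod 354153 = 57495, so (765801/354153) = (57495/354153)
flip (57495/354153) -> (354153/57495): both odd, 57495 mod 4 = 3, 354153 mod 4 = 1, so the flip contributes +1; sign now +1
(354153/57495): 354153 mod 57495 = 9183, so (354153/57495) = (9183/57495)
flip (9183/57495) -> (57495/9183): both odd, 9183 mod 4 = 3, 57495 mod 4 = 3, so the flip contributes -1; sign now -1
(57495/9183): 57495 mod 9183 = 2397, so (57495/9183) = (2397/9183)
flip (2397/9183) -> (9183/2397): both odd, 2397 mod 4 = 1, 9183 mod 4 = 3, so the flip contributes +1; sign now -1
(9183/2397): 9183 mod 2397 = 1992, so (9183/2397) = (1992/2397)
factor out 2^3: 1992 = 2^3·249; with 2397 mod 8 = 5, (2/2397) = -1; sign now +1; continue with (249/2397)
flip (249/2397) -> (2397/249): both odd, 249 mod 4 = 1, 2397 mod 4 = 1, so the flip contributes +1; sign now +1
(2397/249): 2397 mod 249 = 156, so (2397/249) = (156/249)
factor out 2^2: 156 = 2^2·39; with 249 mod 8 = 1, (2/249) = +1; sign now +1; continue with (39/249)
flip (39/249) -> (249/39): both odd, 39 mod 4 = 3, 249 mod 4 = 1, so the flip contributes +1; sign now +1
(249/39): 249 mod 39 = 15, so (249/39) = (15/39)
flip (15/39) -> (39/15): both odd, 15 mod 4 = 3, 39 mod 4 = 3, so the flip contributes -1; sign now -1
(39/15): 39 mod 15 = 9, so (39/15) = (9/15)
flip (9/15) -> (15/9): both odd, 9 mod 4 = 1, 15 mod 4 = 3, so the flip contributes +1; sign now -1
(15/9): 15 mod 9 = 6, so (15/9) = (6/9)
factor out 2^1: 6 = 2^1·3; with 9 mod 8 = 1, (2/9) = +1; sign now -1; continue with (3/9)
flip (3/9) -> (9/3): both odd, 3 mod 4 = 3, 9 mod 4 = 1, so the flip contributes +1; sign now -1
(9/3): 9 mod 3 = 0, so (9/3) = (0/3)
reached (0/3); gcd(a, n) > 1, so (0/3) = 0 and the symbol is 0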